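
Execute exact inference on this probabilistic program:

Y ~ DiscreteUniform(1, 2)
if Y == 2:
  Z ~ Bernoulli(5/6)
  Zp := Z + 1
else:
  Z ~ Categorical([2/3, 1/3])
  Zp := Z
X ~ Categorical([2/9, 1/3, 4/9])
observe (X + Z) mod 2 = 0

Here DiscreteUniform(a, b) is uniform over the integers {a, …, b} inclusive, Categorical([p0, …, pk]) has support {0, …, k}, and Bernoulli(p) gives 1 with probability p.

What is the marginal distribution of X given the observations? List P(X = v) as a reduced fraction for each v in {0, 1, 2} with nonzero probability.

P(X=0) = 10/51, P(X=1) = 7/17, P(X=2) = 20/51

Enumerate traces; 6 have nonzero weight after conditioning:
  (Y=1, Z=0, X=0) weight 2/27
  (Y=1, Z=0, X=2) weight 4/27
  (Y=1, Z=1, X=1) weight 1/18
  (Y=2, Z=0, X=0) weight 1/54
  (Y=2, Z=0, X=2) weight 1/27
  (Y=2, Z=1, X=1) weight 5/36
Group by X:
  weight(X=0) = 5/54
  weight(X=1) = 7/36
  weight(X=2) = 5/27
Total weight = 5/54 + 7/36 + 5/27 = 17/36
P(X=0 | obs) = 5/54 / 17/36 = 10/51
P(X=1 | obs) = 7/36 / 17/36 = 7/17
P(X=2 | obs) = 5/27 / 17/36 = 20/51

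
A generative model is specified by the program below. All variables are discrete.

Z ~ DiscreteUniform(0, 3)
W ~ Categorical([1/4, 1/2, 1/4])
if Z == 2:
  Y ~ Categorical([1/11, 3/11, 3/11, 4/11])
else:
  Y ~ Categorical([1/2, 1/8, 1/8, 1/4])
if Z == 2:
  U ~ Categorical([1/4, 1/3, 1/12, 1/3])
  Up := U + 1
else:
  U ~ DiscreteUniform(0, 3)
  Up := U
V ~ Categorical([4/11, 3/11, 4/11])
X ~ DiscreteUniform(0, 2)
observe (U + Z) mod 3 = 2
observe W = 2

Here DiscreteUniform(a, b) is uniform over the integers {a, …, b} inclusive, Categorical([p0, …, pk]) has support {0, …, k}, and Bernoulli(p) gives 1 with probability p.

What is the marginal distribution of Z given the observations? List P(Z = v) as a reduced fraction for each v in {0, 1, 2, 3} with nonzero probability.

P(Z=0) = 3/16, P(Z=1) = 3/16, P(Z=2) = 7/16, P(Z=3) = 3/16

Enumerate traces; 180 have nonzero weight after conditioning:
  (Z=0, W=2, Y=0, U=2, V=0, X=0) weight 1/1056
  (Z=0, W=2, Y=0, U=2, V=0, X=1) weight 1/1056
  (Z=0, W=2, Y=0, U=2, V=0, X=2) weight 1/1056
  (Z=0, W=2, Y=0, U=2, V=1, X=0) weight 1/1408
  (Z=0, W=2, Y=0, U=2, V=1, X=1) weight 1/1408
  (Z=0, W=2, Y=0, U=2, V=1, X=2) weight 1/1408
  (Z=0, W=2, Y=0, U=2, V=2, X=0) weight 1/1056
  (Z=0, W=2, Y=0, U=2, V=2, X=1) weight 1/1056
  (Z=1, W=2, Y=0, U=1, V=0, X=0) weight 1/1056
  (Z=2, W=2, Y=0, U=0, V=0, X=0) weight 1/5808
  … 170 more
Group by Z:
  weight(Z=0) = 1/64
  weight(Z=1) = 1/64
  weight(Z=2) = 7/192
  weight(Z=3) = 1/64
Total weight = 1/64 + 1/64 + 7/192 + 1/64 = 1/12
P(Z=0 | obs) = 1/64 / 1/12 = 3/16
P(Z=1 | obs) = 1/64 / 1/12 = 3/16
P(Z=2 | obs) = 7/192 / 1/12 = 7/16
P(Z=3 | obs) = 1/64 / 1/12 = 3/16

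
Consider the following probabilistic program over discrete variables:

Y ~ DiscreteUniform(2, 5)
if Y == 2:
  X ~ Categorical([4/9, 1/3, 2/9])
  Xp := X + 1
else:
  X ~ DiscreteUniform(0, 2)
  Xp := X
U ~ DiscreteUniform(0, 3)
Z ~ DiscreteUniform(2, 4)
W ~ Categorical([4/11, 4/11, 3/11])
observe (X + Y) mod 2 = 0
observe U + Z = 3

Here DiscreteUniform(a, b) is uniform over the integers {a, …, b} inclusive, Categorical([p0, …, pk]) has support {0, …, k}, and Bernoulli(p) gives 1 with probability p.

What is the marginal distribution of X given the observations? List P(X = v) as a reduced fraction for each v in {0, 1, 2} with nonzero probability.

P(X=0) = 7/18, P(X=1) = 1/3, P(X=2) = 5/18

Enumerate traces; 36 have nonzero weight after conditioning:
  (Y=2, X=0, U=0, Z=3, W=0) weight 1/297
  (Y=2, X=0, U=0, Z=3, W=1) weight 1/297
  (Y=2, X=0, U=0, Z=3, W=2) weight 1/396
  (Y=2, X=0, U=1, Z=2, W=0) weight 1/297
  (Y=2, X=0, U=1, Z=2, W=1) weight 1/297
  (Y=2, X=0, U=1, Z=2, W=2) weight 1/396
  (Y=2, X=2, U=0, Z=3, W=0) weight 1/594
  (Y=2, X=2, U=0, Z=3, W=1) weight 1/594
  (Y=3, X=1, U=0, Z=3, W=0) weight 1/396
  … 27 more
Group by X:
  weight(X=0) = 7/216
  weight(X=1) = 1/36
  weight(X=2) = 5/216
Total weight = 7/216 + 1/36 + 5/216 = 1/12
P(X=0 | obs) = 7/216 / 1/12 = 7/18
P(X=1 | obs) = 1/36 / 1/12 = 1/3
P(X=2 | obs) = 5/216 / 1/12 = 5/18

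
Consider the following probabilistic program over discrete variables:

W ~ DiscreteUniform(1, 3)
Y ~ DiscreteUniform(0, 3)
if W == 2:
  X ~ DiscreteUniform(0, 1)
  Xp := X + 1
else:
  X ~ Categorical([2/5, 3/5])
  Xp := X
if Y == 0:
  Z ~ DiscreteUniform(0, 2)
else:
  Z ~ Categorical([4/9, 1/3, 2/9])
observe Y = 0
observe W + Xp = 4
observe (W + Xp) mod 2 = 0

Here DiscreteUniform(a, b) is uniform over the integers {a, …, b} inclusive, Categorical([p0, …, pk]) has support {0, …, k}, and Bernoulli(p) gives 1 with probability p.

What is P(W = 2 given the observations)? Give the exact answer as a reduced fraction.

Enumerate traces; 6 have nonzero weight after conditioning:
  (W=2, Y=0, X=1, Z=0) weight 1/72
  (W=2, Y=0, X=1, Z=1) weight 1/72
  (W=2, Y=0, X=1, Z=2) weight 1/72
  (W=3, Y=0, X=1, Z=0) weight 1/60
  (W=3, Y=0, X=1, Z=1) weight 1/60
  (W=3, Y=0, X=1, Z=2) weight 1/60
Group by W:
  weight(W=2) = 1/24
  weight(W=3) = 1/20
Total weight = 1/24 + 1/20 = 11/120
P(W=2 | obs) = 1/24 / 11/120 = 5/11
P(W=3 | obs) = 1/20 / 11/120 = 6/11

P(W = 2 | obs) = 5/11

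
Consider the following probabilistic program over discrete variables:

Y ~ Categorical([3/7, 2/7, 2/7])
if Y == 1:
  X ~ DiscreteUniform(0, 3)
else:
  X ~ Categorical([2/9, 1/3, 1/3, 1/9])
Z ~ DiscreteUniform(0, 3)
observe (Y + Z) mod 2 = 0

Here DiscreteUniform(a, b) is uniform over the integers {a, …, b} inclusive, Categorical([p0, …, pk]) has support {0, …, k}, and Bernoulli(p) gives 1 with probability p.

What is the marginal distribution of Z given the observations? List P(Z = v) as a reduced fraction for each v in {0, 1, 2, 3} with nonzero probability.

P(Z=0) = 5/14, P(Z=1) = 1/7, P(Z=2) = 5/14, P(Z=3) = 1/7

Enumerate traces; 24 have nonzero weight after conditioning:
  (Y=0, X=0, Z=0) weight 1/42
  (Y=0, X=0, Z=2) weight 1/42
  (Y=0, X=1, Z=0) weight 1/28
  (Y=0, X=1, Z=2) weight 1/28
  (Y=0, X=2, Z=0) weight 1/28
  (Y=0, X=2, Z=2) weight 1/28
  (Y=0, X=3, Z=0) weight 1/84
  (Y=0, X=3, Z=2) weight 1/84
  (Y=1, X=0, Z=1) weight 1/56
  (Y=1, X=0, Z=3) weight 1/56
  … 14 more
Group by Z:
  weight(Z=0) = 5/28
  weight(Z=1) = 1/14
  weight(Z=2) = 5/28
  weight(Z=3) = 1/14
Total weight = 5/28 + 1/14 + 5/28 + 1/14 = 1/2
P(Z=0 | obs) = 5/28 / 1/2 = 5/14
P(Z=1 | obs) = 1/14 / 1/2 = 1/7
P(Z=2 | obs) = 5/28 / 1/2 = 5/14
P(Z=3 | obs) = 1/14 / 1/2 = 1/7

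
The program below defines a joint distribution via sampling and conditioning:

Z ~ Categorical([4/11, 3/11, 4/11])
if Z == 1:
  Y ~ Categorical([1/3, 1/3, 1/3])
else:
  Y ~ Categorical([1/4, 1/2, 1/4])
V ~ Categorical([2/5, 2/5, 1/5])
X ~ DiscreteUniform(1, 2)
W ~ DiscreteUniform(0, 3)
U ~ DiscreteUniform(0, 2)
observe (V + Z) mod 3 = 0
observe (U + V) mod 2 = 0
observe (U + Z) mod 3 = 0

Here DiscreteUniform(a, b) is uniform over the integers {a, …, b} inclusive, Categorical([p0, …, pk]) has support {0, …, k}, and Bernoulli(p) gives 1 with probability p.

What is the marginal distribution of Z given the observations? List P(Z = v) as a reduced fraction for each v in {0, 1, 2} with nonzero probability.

P(Z=0) = 8/19, P(Z=1) = 3/19, P(Z=2) = 8/19

Enumerate traces; 72 have nonzero weight after conditioning:
  (Z=0, Y=0, V=0, X=1, W=0, U=0) weight 1/660
  (Z=0, Y=0, V=0, X=1, W=1, U=0) weight 1/660
  (Z=0, Y=0, V=0, X=1, W=2, U=0) weight 1/660
  (Z=0, Y=0, V=0, X=1, W=3, U=0) weight 1/660
  (Z=0, Y=0, V=0, X=2, W=0, U=0) weight 1/660
  (Z=0, Y=0, V=0, X=2, W=1, U=0) weight 1/660
  (Z=0, Y=0, V=0, X=2, W=2, U=0) weight 1/660
  (Z=0, Y=0, V=0, X=2, W=3, U=0) weight 1/660
  (Z=1, Y=0, V=2, X=1, W=0, U=2) weight 1/1320
  (Z=2, Y=0, V=1, X=1, W=0, U=1) weight 1/660
  … 62 more
Group by Z:
  weight(Z=0) = 8/165
  weight(Z=1) = 1/55
  weight(Z=2) = 8/165
Total weight = 8/165 + 1/55 + 8/165 = 19/165
P(Z=0 | obs) = 8/165 / 19/165 = 8/19
P(Z=1 | obs) = 1/55 / 19/165 = 3/19
P(Z=2 | obs) = 8/165 / 19/165 = 8/19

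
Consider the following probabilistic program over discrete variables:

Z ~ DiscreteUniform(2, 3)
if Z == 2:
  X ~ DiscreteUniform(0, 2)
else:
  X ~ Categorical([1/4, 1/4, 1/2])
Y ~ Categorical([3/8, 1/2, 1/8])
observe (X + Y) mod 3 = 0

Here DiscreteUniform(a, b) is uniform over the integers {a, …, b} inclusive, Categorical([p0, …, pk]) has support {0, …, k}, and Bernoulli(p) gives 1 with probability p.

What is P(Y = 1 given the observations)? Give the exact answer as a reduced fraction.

P(Y = 1 | obs) = 10/17

Enumerate traces; 6 have nonzero weight after conditioning:
  (Z=2, X=0, Y=0) weight 1/16
  (Z=2, X=1, Y=2) weight 1/48
  (Z=2, X=2, Y=1) weight 1/12
  (Z=3, X=0, Y=0) weight 3/64
  (Z=3, X=1, Y=2) weight 1/64
  (Z=3, X=2, Y=1) weight 1/8
Group by Y:
  weight(Y=0) = 7/64
  weight(Y=1) = 5/24
  weight(Y=2) = 7/192
Total weight = 7/64 + 5/24 + 7/192 = 17/48
P(Y=0 | obs) = 7/64 / 17/48 = 21/68
P(Y=1 | obs) = 5/24 / 17/48 = 10/17
P(Y=2 | obs) = 7/192 / 17/48 = 7/68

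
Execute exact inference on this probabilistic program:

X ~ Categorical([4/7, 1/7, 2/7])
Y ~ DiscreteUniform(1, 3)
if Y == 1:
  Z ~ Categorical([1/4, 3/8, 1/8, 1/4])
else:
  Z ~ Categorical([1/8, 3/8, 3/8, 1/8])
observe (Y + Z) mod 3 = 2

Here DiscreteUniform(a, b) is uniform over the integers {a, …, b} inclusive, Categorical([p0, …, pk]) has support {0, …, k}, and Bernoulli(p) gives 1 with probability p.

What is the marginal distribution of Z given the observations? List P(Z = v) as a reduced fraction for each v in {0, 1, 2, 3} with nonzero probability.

P(Z=0) = 1/8, P(Z=1) = 3/8, P(Z=2) = 3/8, P(Z=3) = 1/8

Enumerate traces; 12 have nonzero weight after conditioning:
  (X=0, Y=1, Z=1) weight 1/14
  (X=0, Y=2, Z=0) weight 1/42
  (X=0, Y=2, Z=3) weight 1/42
  (X=0, Y=3, Z=2) weight 1/14
  (X=1, Y=1, Z=1) weight 1/56
  (X=1, Y=2, Z=0) weight 1/168
  (X=1, Y=2, Z=3) weight 1/168
  (X=1, Y=3, Z=2) weight 1/56
  … 4 more
Group by Z:
  weight(Z=0) = 1/24
  weight(Z=1) = 1/8
  weight(Z=2) = 1/8
  weight(Z=3) = 1/24
Total weight = 1/24 + 1/8 + 1/8 + 1/24 = 1/3
P(Z=0 | obs) = 1/24 / 1/3 = 1/8
P(Z=1 | obs) = 1/8 / 1/3 = 3/8
P(Z=2 | obs) = 1/8 / 1/3 = 3/8
P(Z=3 | obs) = 1/24 / 1/3 = 1/8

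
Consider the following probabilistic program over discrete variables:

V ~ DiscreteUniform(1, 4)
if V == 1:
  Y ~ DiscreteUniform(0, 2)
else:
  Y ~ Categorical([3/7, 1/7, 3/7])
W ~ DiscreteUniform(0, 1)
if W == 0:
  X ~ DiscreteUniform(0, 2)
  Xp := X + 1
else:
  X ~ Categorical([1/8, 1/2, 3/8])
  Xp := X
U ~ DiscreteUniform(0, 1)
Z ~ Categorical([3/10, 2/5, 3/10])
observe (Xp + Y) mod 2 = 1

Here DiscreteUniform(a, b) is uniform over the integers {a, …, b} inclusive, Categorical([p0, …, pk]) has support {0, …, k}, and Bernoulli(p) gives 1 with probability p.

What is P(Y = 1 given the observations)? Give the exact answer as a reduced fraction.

P(Y = 1 | obs) = 20/139

Enumerate traces; 216 have nonzero weight after conditioning:
  (V=1, Y=0, W=0, X=0, U=0, Z=0) weight 1/480
  (V=1, Y=0, W=0, X=0, U=0, Z=1) weight 1/360
  (V=1, Y=0, W=0, X=0, U=0, Z=2) weight 1/480
  (V=1, Y=0, W=0, X=0, U=1, Z=0) weight 1/480
  (V=1, Y=0, W=0, X=0, U=1, Z=1) weight 1/360
  (V=1, Y=0, W=0, X=0, U=1, Z=2) weight 1/480
  (V=1, Y=0, W=0, X=2, U=0, Z=0) weight 1/480
  (V=1, Y=0, W=0, X=2, U=0, Z=1) weight 1/360
  (V=1, Y=1, W=0, X=1, U=0, Z=0) weight 1/480
  (V=1, Y=2, W=0, X=0, U=0, Z=0) weight 1/480
  … 206 more
Group by Y:
  weight(Y=0) = 17/72
  weight(Y=1) = 5/63
  weight(Y=2) = 17/72
Total weight = 17/72 + 5/63 + 17/72 = 139/252
P(Y=0 | obs) = 17/72 / 139/252 = 119/278
P(Y=1 | obs) = 5/63 / 139/252 = 20/139
P(Y=2 | obs) = 17/72 / 139/252 = 119/278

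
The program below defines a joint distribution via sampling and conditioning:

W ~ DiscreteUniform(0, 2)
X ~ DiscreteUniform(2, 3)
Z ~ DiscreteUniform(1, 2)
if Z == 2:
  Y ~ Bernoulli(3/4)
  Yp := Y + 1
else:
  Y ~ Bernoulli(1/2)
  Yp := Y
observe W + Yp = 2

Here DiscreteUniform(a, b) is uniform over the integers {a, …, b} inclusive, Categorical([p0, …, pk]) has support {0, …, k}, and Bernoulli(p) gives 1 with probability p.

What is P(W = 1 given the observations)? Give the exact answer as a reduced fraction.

P(W = 1 | obs) = 3/8

Enumerate traces; 8 have nonzero weight after conditioning:
  (W=0, X=2, Z=2, Y=1) weight 1/16
  (W=0, X=3, Z=2, Y=1) weight 1/16
  (W=1, X=2, Z=1, Y=1) weight 1/24
  (W=1, X=2, Z=2, Y=0) weight 1/48
  (W=1, X=3, Z=1, Y=1) weight 1/24
  (W=1, X=3, Z=2, Y=0) weight 1/48
  (W=2, X=2, Z=1, Y=0) weight 1/24
  (W=2, X=3, Z=1, Y=0) weight 1/24
Group by W:
  weight(W=0) = 1/8
  weight(W=1) = 1/8
  weight(W=2) = 1/12
Total weight = 1/8 + 1/8 + 1/12 = 1/3
P(W=0 | obs) = 1/8 / 1/3 = 3/8
P(W=1 | obs) = 1/8 / 1/3 = 3/8
P(W=2 | obs) = 1/12 / 1/3 = 1/4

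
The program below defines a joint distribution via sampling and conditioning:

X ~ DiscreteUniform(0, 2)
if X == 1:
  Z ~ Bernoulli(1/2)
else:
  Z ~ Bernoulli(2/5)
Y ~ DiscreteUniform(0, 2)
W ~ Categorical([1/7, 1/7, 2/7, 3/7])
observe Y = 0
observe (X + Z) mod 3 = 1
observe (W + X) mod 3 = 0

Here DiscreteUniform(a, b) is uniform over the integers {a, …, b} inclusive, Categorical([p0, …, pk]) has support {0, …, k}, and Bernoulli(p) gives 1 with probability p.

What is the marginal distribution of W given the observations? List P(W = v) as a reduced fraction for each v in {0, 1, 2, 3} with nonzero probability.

Enumerate traces; 3 have nonzero weight after conditioning:
  (X=0, Z=1, Y=0, W=0) weight 2/315
  (X=0, Z=1, Y=0, W=3) weight 2/105
  (X=1, Z=0, Y=0, W=2) weight 1/63
Group by W:
  weight(W=0) = 2/315
  weight(W=2) = 1/63
  weight(W=3) = 2/105
Total weight = 2/315 + 1/63 + 2/105 = 13/315
P(W=0 | obs) = 2/315 / 13/315 = 2/13
P(W=2 | obs) = 1/63 / 13/315 = 5/13
P(W=3 | obs) = 2/105 / 13/315 = 6/13

P(W=0) = 2/13, P(W=2) = 5/13, P(W=3) = 6/13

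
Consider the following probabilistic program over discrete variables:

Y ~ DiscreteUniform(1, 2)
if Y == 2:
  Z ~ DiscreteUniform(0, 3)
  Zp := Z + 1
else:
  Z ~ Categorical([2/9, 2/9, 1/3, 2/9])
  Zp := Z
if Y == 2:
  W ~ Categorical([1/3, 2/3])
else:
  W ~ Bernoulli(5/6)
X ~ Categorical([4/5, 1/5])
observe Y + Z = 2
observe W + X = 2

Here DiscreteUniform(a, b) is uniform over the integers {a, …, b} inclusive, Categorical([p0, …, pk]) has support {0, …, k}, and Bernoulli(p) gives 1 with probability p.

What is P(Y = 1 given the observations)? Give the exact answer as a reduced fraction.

P(Y = 1 | obs) = 10/19

Enumerate traces; 2 have nonzero weight after conditioning:
  (Y=1, Z=1, W=1, X=1) weight 1/54
  (Y=2, Z=0, W=1, X=1) weight 1/60
Group by Y:
  weight(Y=1) = 1/54
  weight(Y=2) = 1/60
Total weight = 1/54 + 1/60 = 19/540
P(Y=1 | obs) = 1/54 / 19/540 = 10/19
P(Y=2 | obs) = 1/60 / 19/540 = 9/19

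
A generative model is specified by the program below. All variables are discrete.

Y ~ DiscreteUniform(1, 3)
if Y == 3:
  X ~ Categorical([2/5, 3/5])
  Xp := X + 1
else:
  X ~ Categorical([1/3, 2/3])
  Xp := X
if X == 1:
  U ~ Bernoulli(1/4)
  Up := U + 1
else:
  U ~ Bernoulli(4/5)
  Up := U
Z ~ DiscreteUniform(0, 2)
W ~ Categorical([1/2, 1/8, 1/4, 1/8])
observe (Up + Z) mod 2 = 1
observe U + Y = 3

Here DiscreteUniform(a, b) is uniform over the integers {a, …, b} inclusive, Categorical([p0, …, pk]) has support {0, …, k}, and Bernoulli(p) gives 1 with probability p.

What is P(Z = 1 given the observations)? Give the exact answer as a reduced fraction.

Enumerate traces; 24 have nonzero weight after conditioning:
  (Y=2, X=0, U=1, Z=0, W=0) weight 2/135
  (Y=2, X=0, U=1, Z=0, W=1) weight 1/270
  (Y=2, X=0, U=1, Z=0, W=2) weight 1/135
  (Y=2, X=0, U=1, Z=0, W=3) weight 1/270
  (Y=2, X=0, U=1, Z=2, W=0) weight 2/135
  (Y=2, X=0, U=1, Z=2, W=1) weight 1/270
  (Y=2, X=0, U=1, Z=2, W=2) weight 1/135
  (Y=2, X=0, U=1, Z=2, W=3) weight 1/270
  (Y=2, X=1, U=1, Z=1, W=0) weight 1/108
  … 15 more
Group by Z:
  weight(Z=0) = 43/540
  weight(Z=1) = 37/1350
  weight(Z=2) = 43/540
Total weight = 43/540 + 37/1350 + 43/540 = 14/75
P(Z=0 | obs) = 43/540 / 14/75 = 215/504
P(Z=1 | obs) = 37/1350 / 14/75 = 37/252
P(Z=2 | obs) = 43/540 / 14/75 = 215/504

P(Z = 1 | obs) = 37/252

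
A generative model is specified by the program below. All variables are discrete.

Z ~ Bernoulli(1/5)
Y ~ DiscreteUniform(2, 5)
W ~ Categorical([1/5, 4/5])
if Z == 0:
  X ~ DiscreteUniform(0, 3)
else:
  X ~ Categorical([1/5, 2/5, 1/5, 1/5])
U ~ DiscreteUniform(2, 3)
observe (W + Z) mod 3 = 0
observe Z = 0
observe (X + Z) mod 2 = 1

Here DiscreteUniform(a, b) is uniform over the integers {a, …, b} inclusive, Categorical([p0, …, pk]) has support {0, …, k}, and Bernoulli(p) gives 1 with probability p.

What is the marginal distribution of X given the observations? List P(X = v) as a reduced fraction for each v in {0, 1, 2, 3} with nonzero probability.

Enumerate traces; 16 have nonzero weight after conditioning:
  (Z=0, Y=2, W=0, X=1, U=2) weight 1/200
  (Z=0, Y=2, W=0, X=1, U=3) weight 1/200
  (Z=0, Y=2, W=0, X=3, U=2) weight 1/200
  (Z=0, Y=2, W=0, X=3, U=3) weight 1/200
  (Z=0, Y=3, W=0, X=1, U=2) weight 1/200
  (Z=0, Y=3, W=0, X=1, U=3) weight 1/200
  (Z=0, Y=3, W=0, X=3, U=2) weight 1/200
  (Z=0, Y=3, W=0, X=3, U=3) weight 1/200
  … 8 more
Group by X:
  weight(X=1) = 1/25
  weight(X=3) = 1/25
Total weight = 1/25 + 1/25 = 2/25
P(X=1 | obs) = 1/25 / 2/25 = 1/2
P(X=3 | obs) = 1/25 / 2/25 = 1/2

P(X=1) = 1/2, P(X=3) = 1/2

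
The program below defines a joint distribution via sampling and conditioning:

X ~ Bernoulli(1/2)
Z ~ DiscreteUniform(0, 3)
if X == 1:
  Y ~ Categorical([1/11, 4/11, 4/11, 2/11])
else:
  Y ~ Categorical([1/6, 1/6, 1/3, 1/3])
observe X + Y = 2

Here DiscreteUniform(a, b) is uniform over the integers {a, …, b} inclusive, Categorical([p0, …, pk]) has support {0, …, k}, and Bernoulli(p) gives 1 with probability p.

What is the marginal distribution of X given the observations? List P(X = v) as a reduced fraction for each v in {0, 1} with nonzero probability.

P(X=0) = 11/23, P(X=1) = 12/23

Enumerate traces; 8 have nonzero weight after conditioning:
  (X=0, Z=0, Y=2) weight 1/24
  (X=0, Z=1, Y=2) weight 1/24
  (X=0, Z=2, Y=2) weight 1/24
  (X=0, Z=3, Y=2) weight 1/24
  (X=1, Z=0, Y=1) weight 1/22
  (X=1, Z=1, Y=1) weight 1/22
  (X=1, Z=2, Y=1) weight 1/22
  (X=1, Z=3, Y=1) weight 1/22
Group by X:
  weight(X=0) = 1/6
  weight(X=1) = 2/11
Total weight = 1/6 + 2/11 = 23/66
P(X=0 | obs) = 1/6 / 23/66 = 11/23
P(X=1 | obs) = 2/11 / 23/66 = 12/23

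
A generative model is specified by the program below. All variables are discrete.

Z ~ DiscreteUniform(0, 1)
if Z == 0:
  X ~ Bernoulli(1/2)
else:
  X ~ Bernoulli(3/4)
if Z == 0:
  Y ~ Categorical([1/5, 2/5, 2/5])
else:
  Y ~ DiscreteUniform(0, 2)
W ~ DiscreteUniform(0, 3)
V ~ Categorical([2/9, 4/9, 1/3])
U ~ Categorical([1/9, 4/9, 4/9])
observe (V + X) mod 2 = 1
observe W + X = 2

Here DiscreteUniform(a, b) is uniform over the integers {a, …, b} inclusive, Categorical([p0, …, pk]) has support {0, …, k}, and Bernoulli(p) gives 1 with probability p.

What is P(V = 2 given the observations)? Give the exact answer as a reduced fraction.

Enumerate traces; 54 have nonzero weight after conditioning:
  (Z=0, X=0, Y=0, W=2, V=1, U=0) weight 1/1620
  (Z=0, X=0, Y=0, W=2, V=1, U=1) weight 1/405
  (Z=0, X=0, Y=0, W=2, V=1, U=2) weight 1/405
  (Z=0, X=0, Y=1, W=2, V=1, U=0) weight 1/810
  (Z=0, X=0, Y=1, W=2, V=1, U=1) weight 2/405
  (Z=0, X=0, Y=1, W=2, V=1, U=2) weight 2/405
  (Z=0, X=0, Y=2, W=2, V=1, U=0) weight 1/810
  (Z=0, X=0, Y=2, W=2, V=1, U=1) weight 2/405
  (Z=0, X=1, Y=0, W=1, V=0, U=0) weight 1/3240
  (Z=0, X=1, Y=0, W=1, V=2, U=0) weight 1/2160
  … 44 more
Group by V:
  weight(V=0) = 5/144
  weight(V=1) = 1/24
  weight(V=2) = 5/96
Total weight = 5/144 + 1/24 + 5/96 = 37/288
P(V=0 | obs) = 5/144 / 37/288 = 10/37
P(V=1 | obs) = 1/24 / 37/288 = 12/37
P(V=2 | obs) = 5/96 / 37/288 = 15/37

P(V = 2 | obs) = 15/37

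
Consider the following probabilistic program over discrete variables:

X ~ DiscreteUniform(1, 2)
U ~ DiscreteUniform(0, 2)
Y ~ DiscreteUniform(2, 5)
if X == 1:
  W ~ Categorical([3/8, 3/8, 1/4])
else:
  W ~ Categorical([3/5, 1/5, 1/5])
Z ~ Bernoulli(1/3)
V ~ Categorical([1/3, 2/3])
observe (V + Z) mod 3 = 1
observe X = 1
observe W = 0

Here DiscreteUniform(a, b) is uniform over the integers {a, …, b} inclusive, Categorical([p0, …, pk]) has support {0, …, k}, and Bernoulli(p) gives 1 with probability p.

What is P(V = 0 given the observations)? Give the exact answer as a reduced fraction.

Enumerate traces; 24 have nonzero weight after conditioning:
  (X=1, U=0, Y=2, W=0, Z=0, V=1) weight 1/144
  (X=1, U=0, Y=2, W=0, Z=1, V=0) weight 1/576
  (X=1, U=0, Y=3, W=0, Z=0, V=1) weight 1/144
  (X=1, U=0, Y=3, W=0, Z=1, V=0) weight 1/576
  (X=1, U=0, Y=4, W=0, Z=0, V=1) weight 1/144
  (X=1, U=0, Y=4, W=0, Z=1, V=0) weight 1/576
  (X=1, U=0, Y=5, W=0, Z=0, V=1) weight 1/144
  (X=1, U=0, Y=5, W=0, Z=1, V=0) weight 1/576
  … 16 more
Group by V:
  weight(V=0) = 1/48
  weight(V=1) = 1/12
Total weight = 1/48 + 1/12 = 5/48
P(V=0 | obs) = 1/48 / 5/48 = 1/5
P(V=1 | obs) = 1/12 / 5/48 = 4/5

P(V = 0 | obs) = 1/5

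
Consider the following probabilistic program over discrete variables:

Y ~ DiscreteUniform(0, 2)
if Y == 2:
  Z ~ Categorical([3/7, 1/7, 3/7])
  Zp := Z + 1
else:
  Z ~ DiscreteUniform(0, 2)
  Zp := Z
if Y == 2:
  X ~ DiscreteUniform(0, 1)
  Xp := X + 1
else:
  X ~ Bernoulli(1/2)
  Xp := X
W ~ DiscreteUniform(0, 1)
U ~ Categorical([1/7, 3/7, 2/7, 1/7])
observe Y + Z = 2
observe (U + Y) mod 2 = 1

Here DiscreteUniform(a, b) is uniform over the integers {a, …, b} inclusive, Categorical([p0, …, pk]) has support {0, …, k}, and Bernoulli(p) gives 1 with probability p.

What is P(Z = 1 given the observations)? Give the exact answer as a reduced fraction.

P(Z = 1 | obs) = 21/85

Enumerate traces; 24 have nonzero weight after conditioning:
  (Y=0, Z=2, X=0, W=0, U=1) weight 1/84
  (Y=0, Z=2, X=0, W=0, U=3) weight 1/252
  (Y=0, Z=2, X=0, W=1, U=1) weight 1/84
  (Y=0, Z=2, X=0, W=1, U=3) weight 1/252
  (Y=0, Z=2, X=1, W=0, U=1) weight 1/84
  (Y=0, Z=2, X=1, W=0, U=3) weight 1/252
  (Y=0, Z=2, X=1, W=1, U=1) weight 1/84
  (Y=0, Z=2, X=1, W=1, U=3) weight 1/252
  (Y=1, Z=1, X=0, W=0, U=0) weight 1/252
  (Y=2, Z=0, X=0, W=0, U=1) weight 3/196
  … 14 more
Group by Z:
  weight(Z=0) = 4/49
  weight(Z=1) = 1/21
  weight(Z=2) = 4/63
Total weight = 4/49 + 1/21 + 4/63 = 85/441
P(Z=0 | obs) = 4/49 / 85/441 = 36/85
P(Z=1 | obs) = 1/21 / 85/441 = 21/85
P(Z=2 | obs) = 4/63 / 85/441 = 28/85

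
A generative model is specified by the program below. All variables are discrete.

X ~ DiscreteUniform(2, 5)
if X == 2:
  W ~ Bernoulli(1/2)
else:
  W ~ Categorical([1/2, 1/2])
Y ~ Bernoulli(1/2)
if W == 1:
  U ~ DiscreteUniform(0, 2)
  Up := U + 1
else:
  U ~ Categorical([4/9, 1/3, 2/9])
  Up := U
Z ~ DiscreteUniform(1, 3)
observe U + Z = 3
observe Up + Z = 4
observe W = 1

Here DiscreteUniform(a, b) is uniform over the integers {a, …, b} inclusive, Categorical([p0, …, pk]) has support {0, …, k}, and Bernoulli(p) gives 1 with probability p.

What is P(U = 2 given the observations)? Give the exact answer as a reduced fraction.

P(U = 2 | obs) = 1/3

Enumerate traces; 24 have nonzero weight after conditioning:
  (X=2, W=1, Y=0, U=0, Z=3) weight 1/144
  (X=2, W=1, Y=0, U=1, Z=2) weight 1/144
  (X=2, W=1, Y=0, U=2, Z=1) weight 1/144
  (X=2, W=1, Y=1, U=0, Z=3) weight 1/144
  (X=2, W=1, Y=1, U=1, Z=2) weight 1/144
  (X=2, W=1, Y=1, U=2, Z=1) weight 1/144
  (X=3, W=1, Y=0, U=0, Z=3) weight 1/144
  (X=3, W=1, Y=0, U=1, Z=2) weight 1/144
  … 16 more
Group by U:
  weight(U=0) = 1/18
  weight(U=1) = 1/18
  weight(U=2) = 1/18
Total weight = 1/18 + 1/18 + 1/18 = 1/6
P(U=0 | obs) = 1/18 / 1/6 = 1/3
P(U=1 | obs) = 1/18 / 1/6 = 1/3
P(U=2 | obs) = 1/18 / 1/6 = 1/3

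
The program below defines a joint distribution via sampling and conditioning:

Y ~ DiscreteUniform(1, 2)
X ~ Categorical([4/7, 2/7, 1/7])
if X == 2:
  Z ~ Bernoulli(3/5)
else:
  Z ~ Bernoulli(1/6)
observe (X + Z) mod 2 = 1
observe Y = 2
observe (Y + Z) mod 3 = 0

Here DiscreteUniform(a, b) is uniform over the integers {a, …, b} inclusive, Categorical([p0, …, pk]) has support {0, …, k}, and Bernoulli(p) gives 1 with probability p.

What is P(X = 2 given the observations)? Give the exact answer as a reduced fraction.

Enumerate traces; 2 have nonzero weight after conditioning:
  (Y=2, X=0, Z=1) weight 1/21
  (Y=2, X=2, Z=1) weight 3/70
Group by X:
  weight(X=0) = 1/21
  weight(X=2) = 3/70
Total weight = 1/21 + 3/70 = 19/210
P(X=0 | obs) = 1/21 / 19/210 = 10/19
P(X=2 | obs) = 3/70 / 19/210 = 9/19

P(X = 2 | obs) = 9/19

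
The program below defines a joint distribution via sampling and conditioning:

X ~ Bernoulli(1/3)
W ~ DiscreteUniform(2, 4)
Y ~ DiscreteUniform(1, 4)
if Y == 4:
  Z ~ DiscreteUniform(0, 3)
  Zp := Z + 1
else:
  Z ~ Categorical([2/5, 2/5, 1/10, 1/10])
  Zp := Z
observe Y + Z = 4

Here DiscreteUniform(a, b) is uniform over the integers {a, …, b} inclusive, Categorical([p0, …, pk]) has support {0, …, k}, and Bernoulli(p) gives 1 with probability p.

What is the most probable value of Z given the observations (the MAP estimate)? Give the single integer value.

Enumerate traces; 24 have nonzero weight after conditioning:
  (X=0, W=2, Y=1, Z=3) weight 1/180
  (X=0, W=2, Y=2, Z=2) weight 1/180
  (X=0, W=2, Y=3, Z=1) weight 1/45
  (X=0, W=2, Y=4, Z=0) weight 1/72
  (X=0, W=3, Y=1, Z=3) weight 1/180
  (X=0, W=3, Y=2, Z=2) weight 1/180
  (X=0, W=3, Y=3, Z=1) weight 1/45
  (X=0, W=3, Y=4, Z=0) weight 1/72
  … 16 more
Group by Z:
  weight(Z=0) = 1/16
  weight(Z=1) = 1/10
  weight(Z=2) = 1/40
  weight(Z=3) = 1/40
Total weight = 1/16 + 1/10 + 1/40 + 1/40 = 17/80
P(Z=0 | obs) = 1/16 / 17/80 = 5/17
P(Z=1 | obs) = 1/10 / 17/80 = 8/17
P(Z=2 | obs) = 1/40 / 17/80 = 2/17
P(Z=3 | obs) = 1/40 / 17/80 = 2/17
argmax = 1

argmax_v P(Z = v | obs) = 1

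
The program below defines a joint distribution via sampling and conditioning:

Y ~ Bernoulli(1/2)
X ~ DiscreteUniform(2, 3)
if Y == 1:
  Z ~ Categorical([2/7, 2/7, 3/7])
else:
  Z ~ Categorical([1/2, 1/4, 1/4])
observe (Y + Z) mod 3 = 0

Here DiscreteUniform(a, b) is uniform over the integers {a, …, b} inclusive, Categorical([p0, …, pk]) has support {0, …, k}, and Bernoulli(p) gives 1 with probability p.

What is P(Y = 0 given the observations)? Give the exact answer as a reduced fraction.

P(Y = 0 | obs) = 7/13

Enumerate traces; 4 have nonzero weight after conditioning:
  (Y=0, X=2, Z=0) weight 1/8
  (Y=0, X=3, Z=0) weight 1/8
  (Y=1, X=2, Z=2) weight 3/28
  (Y=1, X=3, Z=2) weight 3/28
Group by Y:
  weight(Y=0) = 1/4
  weight(Y=1) = 3/14
Total weight = 1/4 + 3/14 = 13/28
P(Y=0 | obs) = 1/4 / 13/28 = 7/13
P(Y=1 | obs) = 3/14 / 13/28 = 6/13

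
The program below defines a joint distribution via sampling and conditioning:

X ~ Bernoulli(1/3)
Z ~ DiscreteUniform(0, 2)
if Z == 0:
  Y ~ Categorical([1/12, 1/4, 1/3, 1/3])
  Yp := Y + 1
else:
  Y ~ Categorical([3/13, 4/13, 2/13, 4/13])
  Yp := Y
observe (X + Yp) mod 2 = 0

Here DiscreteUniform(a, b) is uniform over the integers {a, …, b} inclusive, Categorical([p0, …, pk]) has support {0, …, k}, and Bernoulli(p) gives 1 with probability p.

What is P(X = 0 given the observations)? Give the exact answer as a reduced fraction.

Enumerate traces; 12 have nonzero weight after conditioning:
  (X=0, Z=0, Y=1) weight 1/18
  (X=0, Z=0, Y=3) weight 2/27
  (X=0, Z=1, Y=0) weight 2/39
  (X=0, Z=1, Y=2) weight 4/117
  (X=0, Z=2, Y=0) weight 2/39
  (X=0, Z=2, Y=2) weight 4/117
  (X=1, Z=0, Y=0) weight 1/108
  (X=1, Z=0, Y=2) weight 1/27
  … 4 more
Group by X:
  weight(X=0) = 211/702
  weight(X=1) = 257/1404
Total weight = 211/702 + 257/1404 = 679/1404
P(X=0 | obs) = 211/702 / 679/1404 = 422/679
P(X=1 | obs) = 257/1404 / 679/1404 = 257/679

P(X = 0 | obs) = 422/679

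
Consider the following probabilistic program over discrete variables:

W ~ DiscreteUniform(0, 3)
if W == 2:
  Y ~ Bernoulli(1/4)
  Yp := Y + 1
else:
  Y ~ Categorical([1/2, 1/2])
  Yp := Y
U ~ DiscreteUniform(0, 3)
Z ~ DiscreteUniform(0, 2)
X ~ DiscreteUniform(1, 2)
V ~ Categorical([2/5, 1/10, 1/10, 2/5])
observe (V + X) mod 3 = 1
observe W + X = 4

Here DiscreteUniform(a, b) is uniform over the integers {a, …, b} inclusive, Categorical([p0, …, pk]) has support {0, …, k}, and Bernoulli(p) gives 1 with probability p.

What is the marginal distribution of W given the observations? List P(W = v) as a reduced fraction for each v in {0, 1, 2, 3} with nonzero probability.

P(W=2) = 1/9, P(W=3) = 8/9

Enumerate traces; 72 have nonzero weight after conditioning:
  (W=2, Y=0, U=0, Z=0, X=2, V=2) weight 1/1280
  (W=2, Y=0, U=0, Z=1, X=2, V=2) weight 1/1280
  (W=2, Y=0, U=0, Z=2, X=2, V=2) weight 1/1280
  (W=2, Y=0, U=1, Z=0, X=2, V=2) weight 1/1280
  (W=2, Y=0, U=1, Z=1, X=2, V=2) weight 1/1280
  (W=2, Y=0, U=1, Z=2, X=2, V=2) weight 1/1280
  (W=2, Y=0, U=2, Z=0, X=2, V=2) weight 1/1280
  (W=2, Y=0, U=2, Z=1, X=2, V=2) weight 1/1280
  (W=3, Y=0, U=0, Z=0, X=1, V=0) weight 1/480
  … 63 more
Group by W:
  weight(W=2) = 1/80
  weight(W=3) = 1/10
Total weight = 1/80 + 1/10 = 9/80
P(W=2 | obs) = 1/80 / 9/80 = 1/9
P(W=3 | obs) = 1/10 / 9/80 = 8/9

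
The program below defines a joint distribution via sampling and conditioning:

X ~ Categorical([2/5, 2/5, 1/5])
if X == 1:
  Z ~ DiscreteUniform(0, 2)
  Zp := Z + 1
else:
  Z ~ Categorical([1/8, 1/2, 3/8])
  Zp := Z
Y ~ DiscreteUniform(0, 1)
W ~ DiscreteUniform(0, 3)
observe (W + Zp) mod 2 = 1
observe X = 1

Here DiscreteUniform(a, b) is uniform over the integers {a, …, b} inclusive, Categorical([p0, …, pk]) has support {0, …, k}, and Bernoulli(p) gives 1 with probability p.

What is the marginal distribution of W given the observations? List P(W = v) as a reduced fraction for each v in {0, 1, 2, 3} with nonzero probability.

Enumerate traces; 12 have nonzero weight after conditioning:
  (X=1, Z=0, Y=0, W=0) weight 1/60
  (X=1, Z=0, Y=0, W=2) weight 1/60
  (X=1, Z=0, Y=1, W=0) weight 1/60
  (X=1, Z=0, Y=1, W=2) weight 1/60
  (X=1, Z=1, Y=0, W=1) weight 1/60
  (X=1, Z=1, Y=0, W=3) weight 1/60
  (X=1, Z=1, Y=1, W=1) weight 1/60
  (X=1, Z=1, Y=1, W=3) weight 1/60
  … 4 more
Group by W:
  weight(W=0) = 1/15
  weight(W=1) = 1/30
  weight(W=2) = 1/15
  weight(W=3) = 1/30
Total weight = 1/15 + 1/30 + 1/15 + 1/30 = 1/5
P(W=0 | obs) = 1/15 / 1/5 = 1/3
P(W=1 | obs) = 1/30 / 1/5 = 1/6
P(W=2 | obs) = 1/15 / 1/5 = 1/3
P(W=3 | obs) = 1/30 / 1/5 = 1/6

P(W=0) = 1/3, P(W=1) = 1/6, P(W=2) = 1/3, P(W=3) = 1/6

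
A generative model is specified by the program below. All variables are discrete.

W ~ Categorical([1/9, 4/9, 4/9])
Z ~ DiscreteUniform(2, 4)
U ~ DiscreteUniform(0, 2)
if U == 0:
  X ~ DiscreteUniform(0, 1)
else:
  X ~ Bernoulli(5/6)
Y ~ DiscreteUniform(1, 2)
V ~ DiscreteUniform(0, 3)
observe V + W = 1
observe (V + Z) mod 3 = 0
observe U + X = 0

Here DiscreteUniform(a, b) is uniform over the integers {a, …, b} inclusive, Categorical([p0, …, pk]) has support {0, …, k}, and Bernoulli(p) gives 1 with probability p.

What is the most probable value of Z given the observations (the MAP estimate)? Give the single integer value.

argmax_v P(Z = v | obs) = 3

Enumerate traces; 4 have nonzero weight after conditioning:
  (W=0, Z=2, U=0, X=0, Y=1, V=1) weight 1/1296
  (W=0, Z=2, U=0, X=0, Y=2, V=1) weight 1/1296
  (W=1, Z=3, U=0, X=0, Y=1, V=0) weight 1/324
  (W=1, Z=3, U=0, X=0, Y=2, V=0) weight 1/324
Group by Z:
  weight(Z=2) = 1/648
  weight(Z=3) = 1/162
Total weight = 1/648 + 1/162 = 5/648
P(Z=2 | obs) = 1/648 / 5/648 = 1/5
P(Z=3 | obs) = 1/162 / 5/648 = 4/5
argmax = 3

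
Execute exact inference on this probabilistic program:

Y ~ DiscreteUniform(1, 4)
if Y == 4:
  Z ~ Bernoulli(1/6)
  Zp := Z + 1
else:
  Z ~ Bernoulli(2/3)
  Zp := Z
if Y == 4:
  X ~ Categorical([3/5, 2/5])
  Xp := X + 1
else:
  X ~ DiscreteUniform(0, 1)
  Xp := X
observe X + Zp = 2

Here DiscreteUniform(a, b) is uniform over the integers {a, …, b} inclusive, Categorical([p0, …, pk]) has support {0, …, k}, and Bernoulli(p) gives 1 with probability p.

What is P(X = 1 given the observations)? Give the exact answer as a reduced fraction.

P(X = 1 | obs) = 40/43

Enumerate traces; 5 have nonzero weight after conditioning:
  (Y=1, Z=1, X=1) weight 1/12
  (Y=2, Z=1, X=1) weight 1/12
  (Y=3, Z=1, X=1) weight 1/12
  (Y=4, Z=0, X=1) weight 1/12
  (Y=4, Z=1, X=0) weight 1/40
Group by X:
  weight(X=0) = 1/40
  weight(X=1) = 1/3
Total weight = 1/40 + 1/3 = 43/120
P(X=0 | obs) = 1/40 / 43/120 = 3/43
P(X=1 | obs) = 1/3 / 43/120 = 40/43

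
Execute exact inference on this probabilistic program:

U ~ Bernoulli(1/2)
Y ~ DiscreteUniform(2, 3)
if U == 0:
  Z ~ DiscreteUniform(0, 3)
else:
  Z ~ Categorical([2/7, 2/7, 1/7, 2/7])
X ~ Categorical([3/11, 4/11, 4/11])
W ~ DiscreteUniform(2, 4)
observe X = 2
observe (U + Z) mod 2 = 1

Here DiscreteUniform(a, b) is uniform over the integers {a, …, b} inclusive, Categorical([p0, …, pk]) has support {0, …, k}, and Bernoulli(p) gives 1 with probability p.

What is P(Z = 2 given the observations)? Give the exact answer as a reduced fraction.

Enumerate traces; 24 have nonzero weight after conditioning:
  (U=0, Y=2, Z=1, X=2, W=2) weight 1/132
  (U=0, Y=2, Z=1, X=2, W=3) weight 1/132
  (U=0, Y=2, Z=1, X=2, W=4) weight 1/132
  (U=0, Y=2, Z=3, X=2, W=2) weight 1/132
  (U=0, Y=2, Z=3, X=2, W=3) weight 1/132
  (U=0, Y=2, Z=3, X=2, W=4) weight 1/132
  (U=0, Y=3, Z=1, X=2, W=2) weight 1/132
  (U=0, Y=3, Z=1, X=2, W=3) weight 1/132
  (U=1, Y=2, Z=0, X=2, W=2) weight 2/231
  (U=1, Y=2, Z=2, X=2, W=2) weight 1/231
  … 14 more
Group by Z:
  weight(Z=0) = 4/77
  weight(Z=1) = 1/22
  weight(Z=2) = 2/77
  weight(Z=3) = 1/22
Total weight = 4/77 + 1/22 + 2/77 + 1/22 = 13/77
P(Z=0 | obs) = 4/77 / 13/77 = 4/13
P(Z=1 | obs) = 1/22 / 13/77 = 7/26
P(Z=2 | obs) = 2/77 / 13/77 = 2/13
P(Z=3 | obs) = 1/22 / 13/77 = 7/26

P(Z = 2 | obs) = 2/13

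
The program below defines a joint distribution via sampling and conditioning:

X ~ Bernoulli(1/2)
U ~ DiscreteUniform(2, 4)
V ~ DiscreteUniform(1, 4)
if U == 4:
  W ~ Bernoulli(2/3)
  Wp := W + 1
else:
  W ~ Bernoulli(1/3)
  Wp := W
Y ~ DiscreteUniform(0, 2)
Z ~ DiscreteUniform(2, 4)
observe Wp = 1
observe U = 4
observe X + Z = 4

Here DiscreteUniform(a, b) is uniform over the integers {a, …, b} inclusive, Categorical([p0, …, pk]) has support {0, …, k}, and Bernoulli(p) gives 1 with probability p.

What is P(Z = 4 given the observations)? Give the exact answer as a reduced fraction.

P(Z = 4 | obs) = 1/2

Enumerate traces; 24 have nonzero weight after conditioning:
  (X=0, U=4, V=1, W=0, Y=0, Z=4) weight 1/648
  (X=0, U=4, V=1, W=0, Y=1, Z=4) weight 1/648
  (X=0, U=4, V=1, W=0, Y=2, Z=4) weight 1/648
  (X=0, U=4, V=2, W=0, Y=0, Z=4) weight 1/648
  (X=0, U=4, V=2, W=0, Y=1, Z=4) weight 1/648
  (X=0, U=4, V=2, W=0, Y=2, Z=4) weight 1/648
  (X=0, U=4, V=3, W=0, Y=0, Z=4) weight 1/648
  (X=0, U=4, V=3, W=0, Y=1, Z=4) weight 1/648
  (X=1, U=4, V=1, W=0, Y=0, Z=3) weight 1/648
  … 15 more
Group by Z:
  weight(Z=3) = 1/54
  weight(Z=4) = 1/54
Total weight = 1/54 + 1/54 = 1/27
P(Z=3 | obs) = 1/54 / 1/27 = 1/2
P(Z=4 | obs) = 1/54 / 1/27 = 1/2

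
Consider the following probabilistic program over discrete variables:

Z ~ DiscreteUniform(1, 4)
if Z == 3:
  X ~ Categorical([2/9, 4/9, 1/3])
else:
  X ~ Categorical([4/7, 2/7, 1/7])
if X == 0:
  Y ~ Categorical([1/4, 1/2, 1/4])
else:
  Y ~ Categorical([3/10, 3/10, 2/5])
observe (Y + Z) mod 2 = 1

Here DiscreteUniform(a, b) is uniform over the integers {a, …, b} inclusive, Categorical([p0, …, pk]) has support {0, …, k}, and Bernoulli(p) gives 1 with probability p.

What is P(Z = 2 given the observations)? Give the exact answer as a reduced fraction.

P(Z = 2 | obs) = 261/1304

Enumerate traces; 18 have nonzero weight after conditioning:
  (Z=1, X=0, Y=0) weight 1/28
  (Z=1, X=0, Y=2) weight 1/28
  (Z=1, X=1, Y=0) weight 3/140
  (Z=1, X=1, Y=2) weight 1/35
  (Z=1, X=2, Y=0) weight 3/280
  (Z=1, X=2, Y=2) weight 1/70
  (Z=2, X=0, Y=1) weight 1/14
  (Z=2, X=1, Y=1) weight 3/140
  (Z=3, X=0, Y=0) weight 1/72
  (Z=4, X=0, Y=1) weight 1/14
  … 8 more
Group by Z:
  weight(Z=1) = 41/280
  weight(Z=2) = 29/280
  weight(Z=3) = 59/360
  weight(Z=4) = 29/280
Total weight = 41/280 + 29/280 + 59/360 + 29/280 = 163/315
P(Z=1 | obs) = 41/280 / 163/315 = 369/1304
P(Z=2 | obs) = 29/280 / 163/315 = 261/1304
P(Z=3 | obs) = 59/360 / 163/315 = 413/1304
P(Z=4 | obs) = 29/280 / 163/315 = 261/1304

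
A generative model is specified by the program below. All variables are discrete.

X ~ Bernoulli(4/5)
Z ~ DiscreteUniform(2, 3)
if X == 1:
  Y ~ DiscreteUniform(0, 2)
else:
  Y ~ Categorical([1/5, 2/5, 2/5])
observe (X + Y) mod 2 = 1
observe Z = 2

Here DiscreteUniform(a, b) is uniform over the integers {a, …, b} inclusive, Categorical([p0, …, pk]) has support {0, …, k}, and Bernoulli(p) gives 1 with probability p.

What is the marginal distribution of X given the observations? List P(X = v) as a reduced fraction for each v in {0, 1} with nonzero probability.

Enumerate traces; 3 have nonzero weight after conditioning:
  (X=0, Z=2, Y=1) weight 1/25
  (X=1, Z=2, Y=0) weight 2/15
  (X=1, Z=2, Y=2) weight 2/15
Group by X:
  weight(X=0) = 1/25
  weight(X=1) = 4/15
Total weight = 1/25 + 4/15 = 23/75
P(X=0 | obs) = 1/25 / 23/75 = 3/23
P(X=1 | obs) = 4/15 / 23/75 = 20/23

P(X=0) = 3/23, P(X=1) = 20/23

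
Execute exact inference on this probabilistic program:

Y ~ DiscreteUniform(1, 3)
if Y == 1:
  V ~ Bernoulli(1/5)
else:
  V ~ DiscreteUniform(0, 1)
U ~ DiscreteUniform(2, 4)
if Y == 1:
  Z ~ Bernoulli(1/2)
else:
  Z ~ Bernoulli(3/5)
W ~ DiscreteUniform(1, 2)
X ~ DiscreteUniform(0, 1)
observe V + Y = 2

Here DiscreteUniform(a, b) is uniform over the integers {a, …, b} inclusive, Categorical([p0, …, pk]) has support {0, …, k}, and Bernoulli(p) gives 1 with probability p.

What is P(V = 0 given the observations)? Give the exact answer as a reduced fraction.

Enumerate traces; 48 have nonzero weight after conditioning:
  (Y=1, V=1, U=2, Z=0, W=1, X=0) weight 1/360
  (Y=1, V=1, U=2, Z=0, W=1, X=1) weight 1/360
  (Y=1, V=1, U=2, Z=0, W=2, X=0) weight 1/360
  (Y=1, V=1, U=2, Z=0, W=2, X=1) weight 1/360
  (Y=1, V=1, U=2, Z=1, W=1, X=0) weight 1/360
  (Y=1, V=1, U=2, Z=1, W=1, X=1) weight 1/360
  (Y=1, V=1, U=2, Z=1, W=2, X=0) weight 1/360
  (Y=1, V=1, U=2, Z=1, W=2, X=1) weight 1/360
  (Y=2, V=0, U=2, Z=0, W=1, X=0) weight 1/180
  … 39 more
Group by V:
  weight(V=0) = 1/6
  weight(V=1) = 1/15
Total weight = 1/6 + 1/15 = 7/30
P(V=0 | obs) = 1/6 / 7/30 = 5/7
P(V=1 | obs) = 1/15 / 7/30 = 2/7

P(V = 0 | obs) = 5/7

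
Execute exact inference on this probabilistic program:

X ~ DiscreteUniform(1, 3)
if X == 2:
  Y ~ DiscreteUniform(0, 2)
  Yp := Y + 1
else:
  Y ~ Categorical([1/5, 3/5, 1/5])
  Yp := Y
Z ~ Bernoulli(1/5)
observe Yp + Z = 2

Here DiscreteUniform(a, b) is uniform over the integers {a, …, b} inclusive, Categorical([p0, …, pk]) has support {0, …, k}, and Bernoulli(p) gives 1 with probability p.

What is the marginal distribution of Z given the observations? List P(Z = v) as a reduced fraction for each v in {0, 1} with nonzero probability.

P(Z=0) = 44/67, P(Z=1) = 23/67

Enumerate traces; 6 have nonzero weight after conditioning:
  (X=1, Y=1, Z=1) weight 1/25
  (X=1, Y=2, Z=0) weight 4/75
  (X=2, Y=0, Z=1) weight 1/45
  (X=2, Y=1, Z=0) weight 4/45
  (X=3, Y=1, Z=1) weight 1/25
  (X=3, Y=2, Z=0) weight 4/75
Group by Z:
  weight(Z=0) = 44/225
  weight(Z=1) = 23/225
Total weight = 44/225 + 23/225 = 67/225
P(Z=0 | obs) = 44/225 / 67/225 = 44/67
P(Z=1 | obs) = 23/225 / 67/225 = 23/67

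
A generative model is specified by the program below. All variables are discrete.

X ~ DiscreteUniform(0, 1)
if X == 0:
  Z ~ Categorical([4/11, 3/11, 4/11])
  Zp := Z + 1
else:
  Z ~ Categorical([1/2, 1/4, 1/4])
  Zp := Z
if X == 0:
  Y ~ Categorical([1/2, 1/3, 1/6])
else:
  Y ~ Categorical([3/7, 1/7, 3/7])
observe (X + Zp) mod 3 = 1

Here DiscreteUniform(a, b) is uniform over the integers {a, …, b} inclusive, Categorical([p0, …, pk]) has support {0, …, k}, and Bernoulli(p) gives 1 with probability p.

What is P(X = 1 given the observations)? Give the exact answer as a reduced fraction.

P(X = 1 | obs) = 11/19

Enumerate traces; 6 have nonzero weight after conditioning:
  (X=0, Z=0, Y=0) weight 1/11
  (X=0, Z=0, Y=1) weight 2/33
  (X=0, Z=0, Y=2) weight 1/33
  (X=1, Z=0, Y=0) weight 3/28
  (X=1, Z=0, Y=1) weight 1/28
  (X=1, Z=0, Y=2) weight 3/28
Group by X:
  weight(X=0) = 2/11
  weight(X=1) = 1/4
Total weight = 2/11 + 1/4 = 19/44
P(X=0 | obs) = 2/11 / 19/44 = 8/19
P(X=1 | obs) = 1/4 / 19/44 = 11/19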